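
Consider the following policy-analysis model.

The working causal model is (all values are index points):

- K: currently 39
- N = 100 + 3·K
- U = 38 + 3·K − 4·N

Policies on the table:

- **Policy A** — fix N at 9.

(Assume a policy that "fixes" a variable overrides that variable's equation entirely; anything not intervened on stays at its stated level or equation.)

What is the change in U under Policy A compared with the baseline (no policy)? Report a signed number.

832

Baseline:
  K = 39
  N = 100 + 3·39 = 217
  U = 38 + 3·39 − 4·217 = -713
Policy A (N := 9):
  K = 39
  N = 9
  U = 38 + 3·39 − 4·9 = 119
Change in U: 119 − (-713) = 832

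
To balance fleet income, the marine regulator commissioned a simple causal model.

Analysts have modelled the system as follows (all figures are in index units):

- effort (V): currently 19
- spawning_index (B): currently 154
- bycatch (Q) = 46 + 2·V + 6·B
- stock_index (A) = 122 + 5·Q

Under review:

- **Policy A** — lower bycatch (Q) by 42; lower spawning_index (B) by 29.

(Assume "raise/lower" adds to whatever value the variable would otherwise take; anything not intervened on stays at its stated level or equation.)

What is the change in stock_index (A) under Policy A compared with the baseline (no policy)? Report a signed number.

-1080

Baseline:
  V = 19
  B = 154
  Q = 46 + 2·19 + 6·154 = 1008
  A = 122 + 5·1008 = 5162
Policy A (Q − 42, B − 29):
  V = 19
  B = 154 − 29 = 125
  Q = 46 + 2·19 + 6·125 (−42 from intervention) = 792
  A = 122 + 5·792 = 4082
Change in A: 4082 − 5162 = -1080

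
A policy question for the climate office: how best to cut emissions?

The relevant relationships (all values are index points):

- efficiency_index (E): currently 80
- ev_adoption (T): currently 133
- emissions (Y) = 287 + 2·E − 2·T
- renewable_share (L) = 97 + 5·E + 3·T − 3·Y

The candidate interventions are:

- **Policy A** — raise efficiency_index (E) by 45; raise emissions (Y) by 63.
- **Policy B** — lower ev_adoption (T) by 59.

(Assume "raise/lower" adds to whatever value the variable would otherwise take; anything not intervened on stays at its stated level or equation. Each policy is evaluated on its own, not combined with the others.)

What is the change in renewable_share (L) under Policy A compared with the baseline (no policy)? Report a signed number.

Baseline:
  E = 80
  T = 133
  Y = 287 + 2·80 − 2·133 = 181
  L = 97 + 5·80 + 3·133 − 3·181 = 353
Policy A (E + 45, Y + 63):
  E = 80 + 45 = 125
  T = 133
  Y = 287 + 2·125 − 2·133 (+63 from intervention) = 334
  L = 97 + 5·125 + 3·133 − 3·334 = 119
Change in L: 119 − 353 = -234

-234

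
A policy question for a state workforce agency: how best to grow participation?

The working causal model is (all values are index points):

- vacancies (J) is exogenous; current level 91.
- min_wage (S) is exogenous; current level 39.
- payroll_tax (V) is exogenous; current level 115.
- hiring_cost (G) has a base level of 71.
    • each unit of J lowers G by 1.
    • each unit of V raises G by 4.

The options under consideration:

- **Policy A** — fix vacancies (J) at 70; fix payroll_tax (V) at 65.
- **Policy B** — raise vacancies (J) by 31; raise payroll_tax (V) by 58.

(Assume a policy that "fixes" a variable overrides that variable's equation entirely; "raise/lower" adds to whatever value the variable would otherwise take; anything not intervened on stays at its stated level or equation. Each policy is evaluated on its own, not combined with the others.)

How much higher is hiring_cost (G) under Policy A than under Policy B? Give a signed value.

Policy A (J := 70, V := 65):
  J = 70
  V = 65
  G = 71 − 70 + 4·65 = 261
Policy B (J + 31, V + 58):
  J = 91 + 31 = 122
  V = 115 + 58 = 173
  G = 71 − 122 + 4·173 = 641
G: 261 − 641 = -380

-380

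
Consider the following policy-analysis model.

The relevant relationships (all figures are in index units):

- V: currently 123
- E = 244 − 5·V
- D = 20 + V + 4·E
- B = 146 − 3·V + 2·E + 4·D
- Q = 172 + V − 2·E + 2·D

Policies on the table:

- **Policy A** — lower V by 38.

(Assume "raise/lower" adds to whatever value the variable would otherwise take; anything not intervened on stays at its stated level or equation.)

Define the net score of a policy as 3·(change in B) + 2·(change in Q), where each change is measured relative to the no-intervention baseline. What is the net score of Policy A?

Baseline:
  V = 123
  E = 244 − 5·123 = -371
  D = 20 + 123 + 4·(-371) = -1341
  B = 146 − 3·123 + 2·(-371) + 4·(-1341) = -6329
  Q = 172 + 123 − 2·(-371) + 2·(-1341) = -1645
Policy A (V − 38):
  V = 123 − 38 = 85
  E = 244 − 5·85 = -181
  D = 20 + 85 + 4·(-181) = -619
  B = 146 − 3·85 + 2·(-181) + 4·(-619) = -2947
  Q = 172 + 85 − 2·(-181) + 2·(-619) = -619
ΔB = -2947 − (-6329) = 3382; ΔQ = -619 − (-1645) = 1026
Score = 3·3382 + 2·1026 = 12198

12198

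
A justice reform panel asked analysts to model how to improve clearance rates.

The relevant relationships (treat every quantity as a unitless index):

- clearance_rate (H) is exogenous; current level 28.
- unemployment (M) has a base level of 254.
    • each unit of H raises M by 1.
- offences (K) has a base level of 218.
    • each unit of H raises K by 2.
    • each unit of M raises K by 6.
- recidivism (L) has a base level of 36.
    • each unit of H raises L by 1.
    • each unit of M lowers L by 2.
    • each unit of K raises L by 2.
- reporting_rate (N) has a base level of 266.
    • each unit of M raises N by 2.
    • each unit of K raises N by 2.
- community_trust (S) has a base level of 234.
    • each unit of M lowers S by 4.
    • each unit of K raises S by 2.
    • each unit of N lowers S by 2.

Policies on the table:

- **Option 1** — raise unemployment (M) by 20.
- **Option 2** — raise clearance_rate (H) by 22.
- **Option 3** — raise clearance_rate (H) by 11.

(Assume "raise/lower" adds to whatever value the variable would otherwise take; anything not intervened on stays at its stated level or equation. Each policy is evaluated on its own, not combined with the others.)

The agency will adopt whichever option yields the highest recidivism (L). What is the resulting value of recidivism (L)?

Option 1 (M + 20):
  H = 28
  M = 254 + 28 (+20 from intervention) = 302
  K = 218 + 2·28 + 6·302 = 2086
  L = 36 + 28 − 2·302 + 2·2086 = 3632
Option 2 (H + 22):
  H = 28 + 22 = 50
  M = 254 + 50 = 304
  K = 218 + 2·50 + 6·304 = 2142
  L = 36 + 50 − 2·304 + 2·2142 = 3762
Option 3 (H + 11):
  H = 28 + 11 = 39
  M = 254 + 39 = 293
  K = 218 + 2·39 + 6·293 = 2054
  L = 36 + 39 − 2·293 + 2·2054 = 3597
Comparing — Option 1: L=3632, Option 2: L=3762, Option 3: L=3597. Highest is 3762 (Option 2).

3762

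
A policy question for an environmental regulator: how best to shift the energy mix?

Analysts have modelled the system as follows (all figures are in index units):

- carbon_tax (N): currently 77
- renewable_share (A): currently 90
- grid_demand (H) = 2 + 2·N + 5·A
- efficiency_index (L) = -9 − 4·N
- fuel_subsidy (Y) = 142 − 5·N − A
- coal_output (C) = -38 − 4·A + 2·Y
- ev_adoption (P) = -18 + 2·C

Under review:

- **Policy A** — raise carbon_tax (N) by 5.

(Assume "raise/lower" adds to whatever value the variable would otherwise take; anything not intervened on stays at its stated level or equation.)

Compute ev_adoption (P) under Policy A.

-2246

Policy A (N + 5):
  N = 77 + 5 = 82
  A = 90
  Y = 142 − 5·82 − 90 = -358
  C = -38 − 4·90 + 2·(-358) = -1114
  P = -18 + 2·(-1114) = -2246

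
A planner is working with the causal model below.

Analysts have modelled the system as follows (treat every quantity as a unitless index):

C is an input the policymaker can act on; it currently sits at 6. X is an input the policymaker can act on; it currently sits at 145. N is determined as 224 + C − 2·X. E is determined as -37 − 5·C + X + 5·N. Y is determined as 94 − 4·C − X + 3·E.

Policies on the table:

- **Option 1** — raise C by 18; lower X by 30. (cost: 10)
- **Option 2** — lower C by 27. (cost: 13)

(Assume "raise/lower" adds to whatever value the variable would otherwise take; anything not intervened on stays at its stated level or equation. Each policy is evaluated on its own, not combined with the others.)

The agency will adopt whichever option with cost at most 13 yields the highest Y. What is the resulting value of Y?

Option 1 (C + 18, X − 30):
  C = 6 + 18 = 24
  X = 145 − 30 = 115
  N = 224 + 24 − 2·115 = 18
  E = -37 − 5·24 + 115 + 5·18 = 48
  Y = 94 − 4·24 − 115 + 3·48 = 27
Option 2 (C − 27):
  C = 6 − 27 = -21
  X = 145
  N = 224 + (-21) − 2·145 = -87
  E = -37 − 5·(-21) + 145 + 5·(-87) = -222
  Y = 94 − 4·(-21) − 145 + 3·(-222) = -633
Comparing — Option 1: Y=27, Option 2: Y=-633. Highest is 27 (Option 1).

27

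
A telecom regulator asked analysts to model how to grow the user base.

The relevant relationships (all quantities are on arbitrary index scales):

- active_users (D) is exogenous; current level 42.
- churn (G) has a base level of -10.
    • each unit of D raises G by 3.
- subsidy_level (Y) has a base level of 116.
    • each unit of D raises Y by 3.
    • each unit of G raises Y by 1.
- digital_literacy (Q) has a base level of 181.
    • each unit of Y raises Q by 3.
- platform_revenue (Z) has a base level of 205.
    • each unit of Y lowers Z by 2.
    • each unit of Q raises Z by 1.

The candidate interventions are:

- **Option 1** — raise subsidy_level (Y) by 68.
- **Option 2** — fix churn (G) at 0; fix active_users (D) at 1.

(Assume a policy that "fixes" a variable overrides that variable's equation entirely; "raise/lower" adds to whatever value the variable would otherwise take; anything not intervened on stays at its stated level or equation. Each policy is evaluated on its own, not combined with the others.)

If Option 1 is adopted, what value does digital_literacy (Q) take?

1459

Option 1 (Y + 68):
  D = 42
  G = -10 + 3·42 = 116
  Y = 116 + 3·42 + 116 (+68 from intervention) = 426
  Q = 181 + 3·426 = 1459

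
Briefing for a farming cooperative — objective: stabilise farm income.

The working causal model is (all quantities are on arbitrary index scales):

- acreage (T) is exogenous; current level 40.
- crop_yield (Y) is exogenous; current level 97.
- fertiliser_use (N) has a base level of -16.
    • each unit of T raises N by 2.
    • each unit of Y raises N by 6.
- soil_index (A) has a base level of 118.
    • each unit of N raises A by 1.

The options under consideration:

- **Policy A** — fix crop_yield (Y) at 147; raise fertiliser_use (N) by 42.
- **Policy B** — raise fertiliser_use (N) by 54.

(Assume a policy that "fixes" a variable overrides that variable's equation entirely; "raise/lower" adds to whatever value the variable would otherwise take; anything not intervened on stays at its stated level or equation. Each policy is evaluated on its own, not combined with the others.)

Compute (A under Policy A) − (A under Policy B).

Policy A (Y := 147, N + 42):
  T = 40
  Y = 147
  N = -16 + 2·40 + 6·147 (+42 from intervention) = 988
  A = 118 + 988 = 1106
Policy B (N + 54):
  T = 40
  Y = 97
  N = -16 + 2·40 + 6·97 (+54 from intervention) = 700
  A = 118 + 700 = 818
A: 1106 − 818 = 288

288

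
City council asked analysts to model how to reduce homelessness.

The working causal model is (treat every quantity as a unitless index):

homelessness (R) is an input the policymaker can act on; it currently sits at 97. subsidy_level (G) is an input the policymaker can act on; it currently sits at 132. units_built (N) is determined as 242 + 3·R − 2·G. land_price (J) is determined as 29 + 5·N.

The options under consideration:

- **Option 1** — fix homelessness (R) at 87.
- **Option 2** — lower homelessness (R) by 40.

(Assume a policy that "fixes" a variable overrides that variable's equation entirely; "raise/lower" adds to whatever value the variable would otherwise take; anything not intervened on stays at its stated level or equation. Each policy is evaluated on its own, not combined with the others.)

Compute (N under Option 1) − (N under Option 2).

90

Option 1 (R := 87):
  R = 87
  G = 132
  N = 242 + 3·87 − 2·132 = 239
Option 2 (R − 40):
  R = 97 − 40 = 57
  G = 132
  N = 242 + 3·57 − 2·132 = 149
N: 239 − 149 = 90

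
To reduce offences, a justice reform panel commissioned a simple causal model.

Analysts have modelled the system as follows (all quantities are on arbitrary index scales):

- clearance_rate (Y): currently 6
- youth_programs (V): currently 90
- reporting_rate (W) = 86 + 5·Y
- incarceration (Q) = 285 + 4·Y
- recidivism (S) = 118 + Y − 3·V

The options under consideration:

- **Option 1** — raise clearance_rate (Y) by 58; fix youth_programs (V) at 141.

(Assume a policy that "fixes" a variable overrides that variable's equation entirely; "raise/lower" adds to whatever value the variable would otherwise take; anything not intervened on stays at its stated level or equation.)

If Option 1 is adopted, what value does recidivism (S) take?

-241

Option 1 (Y + 58, V := 141):
  Y = 6 + 58 = 64
  V = 141
  S = 118 + 64 − 3·141 = -241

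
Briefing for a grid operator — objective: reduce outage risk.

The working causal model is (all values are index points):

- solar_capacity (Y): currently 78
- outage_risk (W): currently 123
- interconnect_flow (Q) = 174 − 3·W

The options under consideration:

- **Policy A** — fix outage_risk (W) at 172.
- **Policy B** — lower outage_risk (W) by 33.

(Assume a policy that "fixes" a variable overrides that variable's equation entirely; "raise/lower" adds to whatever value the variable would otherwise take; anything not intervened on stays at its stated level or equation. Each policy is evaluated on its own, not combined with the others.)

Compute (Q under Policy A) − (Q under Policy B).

-246

Policy A (W := 172):
  W = 172
  Q = 174 − 3·172 = -342
Policy B (W − 33):
  W = 123 − 33 = 90
  Q = 174 − 3·90 = -96
Q: -342 − (-96) = -246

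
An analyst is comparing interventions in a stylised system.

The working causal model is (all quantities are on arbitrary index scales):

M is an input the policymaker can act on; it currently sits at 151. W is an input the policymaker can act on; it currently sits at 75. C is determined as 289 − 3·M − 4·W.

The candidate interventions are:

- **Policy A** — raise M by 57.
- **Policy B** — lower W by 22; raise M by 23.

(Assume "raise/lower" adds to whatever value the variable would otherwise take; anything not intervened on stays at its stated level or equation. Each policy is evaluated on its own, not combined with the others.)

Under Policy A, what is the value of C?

Policy A (M + 57):
  M = 151 + 57 = 208
  W = 75
  C = 289 − 3·208 − 4·75 = -635

-635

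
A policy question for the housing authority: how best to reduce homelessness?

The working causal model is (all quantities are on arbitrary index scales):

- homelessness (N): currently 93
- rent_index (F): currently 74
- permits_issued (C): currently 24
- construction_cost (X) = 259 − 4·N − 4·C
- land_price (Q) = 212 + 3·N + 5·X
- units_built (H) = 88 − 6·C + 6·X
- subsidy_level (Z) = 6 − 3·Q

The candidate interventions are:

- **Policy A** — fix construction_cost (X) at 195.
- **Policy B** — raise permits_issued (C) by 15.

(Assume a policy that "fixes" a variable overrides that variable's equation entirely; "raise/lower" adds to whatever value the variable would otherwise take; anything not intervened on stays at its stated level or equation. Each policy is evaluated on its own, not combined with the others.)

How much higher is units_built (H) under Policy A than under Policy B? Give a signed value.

2874

Policy A (X := 195):
  N = 93
  C = 24
  X = 195
  H = 88 − 6·24 + 6·195 = 1114
Policy B (C + 15):
  N = 93
  C = 24 + 15 = 39
  X = 259 − 4·93 − 4·39 = -269
  H = 88 − 6·39 + 6·(-269) = -1760
H: 1114 − (-1760) = 2874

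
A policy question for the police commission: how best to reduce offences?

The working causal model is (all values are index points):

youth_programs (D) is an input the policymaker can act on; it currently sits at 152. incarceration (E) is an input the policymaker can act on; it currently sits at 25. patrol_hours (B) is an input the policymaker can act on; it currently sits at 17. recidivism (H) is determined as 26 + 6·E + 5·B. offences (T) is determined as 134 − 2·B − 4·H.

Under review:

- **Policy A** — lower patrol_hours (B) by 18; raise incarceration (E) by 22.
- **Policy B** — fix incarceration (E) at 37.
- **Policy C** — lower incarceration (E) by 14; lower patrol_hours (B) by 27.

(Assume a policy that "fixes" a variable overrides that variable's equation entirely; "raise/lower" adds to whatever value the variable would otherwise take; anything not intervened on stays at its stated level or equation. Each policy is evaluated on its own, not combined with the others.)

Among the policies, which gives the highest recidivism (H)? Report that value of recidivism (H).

333

Policy A (B − 18, E + 22):
  E = 25 + 22 = 47
  B = 17 − 18 = -1
  H = 26 + 6·47 + 5·(-1) = 303
Policy B (E := 37):
  E = 37
  B = 17
  H = 26 + 6·37 + 5·17 = 333
Policy C (E − 14, B − 27):
  E = 25 − 14 = 11
  B = 17 − 27 = -10
  H = 26 + 6·11 + 5·(-10) = 42
Comparing — Policy A: H=303, Policy B: H=333, Policy C: H=42. Highest is 333 (Policy B).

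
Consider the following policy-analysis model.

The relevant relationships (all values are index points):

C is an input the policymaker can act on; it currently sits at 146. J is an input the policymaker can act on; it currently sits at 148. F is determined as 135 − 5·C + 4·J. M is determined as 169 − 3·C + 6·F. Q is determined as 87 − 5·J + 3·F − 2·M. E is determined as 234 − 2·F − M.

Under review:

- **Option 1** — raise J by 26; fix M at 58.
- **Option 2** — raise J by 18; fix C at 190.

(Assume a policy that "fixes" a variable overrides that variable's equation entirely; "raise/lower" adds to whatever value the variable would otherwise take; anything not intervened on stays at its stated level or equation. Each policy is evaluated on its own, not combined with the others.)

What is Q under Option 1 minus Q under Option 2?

-2014

Option 1 (J + 26, M := 58):
  C = 146
  J = 148 + 26 = 174
  F = 135 − 5·146 + 4·174 = 101
  M = 58
  Q = 87 − 5·174 + 3·101 − 2·58 = -596
Option 2 (J + 18, C := 190):
  C = 190
  J = 148 + 18 = 166
  F = 135 − 5·190 + 4·166 = -151
  M = 169 − 3·190 + 6·(-151) = -1307
  Q = 87 − 5·166 + 3·(-151) − 2·(-1307) = 1418
Q: -596 − 1418 = -2014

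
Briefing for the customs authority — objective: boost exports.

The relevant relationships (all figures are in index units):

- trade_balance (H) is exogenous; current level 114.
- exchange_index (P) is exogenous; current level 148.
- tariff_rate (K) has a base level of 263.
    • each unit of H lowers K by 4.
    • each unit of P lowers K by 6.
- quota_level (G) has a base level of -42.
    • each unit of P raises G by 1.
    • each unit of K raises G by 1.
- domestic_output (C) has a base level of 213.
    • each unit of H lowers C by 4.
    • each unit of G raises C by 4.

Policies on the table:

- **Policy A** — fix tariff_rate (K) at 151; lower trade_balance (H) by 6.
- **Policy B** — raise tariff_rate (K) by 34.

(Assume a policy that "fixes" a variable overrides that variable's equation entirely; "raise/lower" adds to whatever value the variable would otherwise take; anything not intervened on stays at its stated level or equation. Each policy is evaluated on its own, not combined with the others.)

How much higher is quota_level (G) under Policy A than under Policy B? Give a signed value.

1198

Policy A (K := 151, H − 6):
  H = 114 − 6 = 108
  P = 148
  K = 151
  G = -42 + 148 + 151 = 257
Policy B (K + 34):
  H = 114
  P = 148
  K = 263 − 4·114 − 6·148 (+34 from intervention) = -1047
  G = -42 + 148 + (-1047) = -941
G: 257 − (-941) = 1198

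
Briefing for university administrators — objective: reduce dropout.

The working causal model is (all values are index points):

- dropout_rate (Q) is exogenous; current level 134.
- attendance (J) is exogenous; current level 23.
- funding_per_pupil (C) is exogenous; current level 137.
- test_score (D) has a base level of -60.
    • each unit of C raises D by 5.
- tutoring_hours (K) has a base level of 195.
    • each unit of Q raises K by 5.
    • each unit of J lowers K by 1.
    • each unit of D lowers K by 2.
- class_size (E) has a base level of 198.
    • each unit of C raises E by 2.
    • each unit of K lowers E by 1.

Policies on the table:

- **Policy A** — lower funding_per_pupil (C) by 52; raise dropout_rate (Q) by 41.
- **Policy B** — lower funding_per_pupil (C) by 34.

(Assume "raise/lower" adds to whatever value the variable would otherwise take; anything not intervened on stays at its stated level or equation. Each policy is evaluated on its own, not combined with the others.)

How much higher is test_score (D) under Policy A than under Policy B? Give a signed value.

-90

Policy A (C − 52, Q + 41):
  C = 137 − 52 = 85
  D = -60 + 5·85 = 365
Policy B (C − 34):
  C = 137 − 34 = 103
  D = -60 + 5·103 = 455
D: 365 − 455 = -90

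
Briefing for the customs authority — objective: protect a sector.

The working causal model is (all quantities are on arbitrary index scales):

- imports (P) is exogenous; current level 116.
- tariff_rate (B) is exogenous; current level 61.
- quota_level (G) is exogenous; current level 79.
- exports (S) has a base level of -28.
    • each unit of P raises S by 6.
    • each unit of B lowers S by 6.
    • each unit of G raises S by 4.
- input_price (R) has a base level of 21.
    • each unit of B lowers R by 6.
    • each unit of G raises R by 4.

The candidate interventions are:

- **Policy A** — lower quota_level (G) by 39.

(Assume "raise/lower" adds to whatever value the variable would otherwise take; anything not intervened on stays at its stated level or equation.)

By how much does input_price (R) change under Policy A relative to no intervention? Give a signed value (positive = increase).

Baseline:
  B = 61
  G = 79
  R = 21 − 6·61 + 4·79 = -29
Policy A (G − 39):
  B = 61
  G = 79 − 39 = 40
  R = 21 − 6·61 + 4·40 = -185
Change in R: -185 − (-29) = -156

-156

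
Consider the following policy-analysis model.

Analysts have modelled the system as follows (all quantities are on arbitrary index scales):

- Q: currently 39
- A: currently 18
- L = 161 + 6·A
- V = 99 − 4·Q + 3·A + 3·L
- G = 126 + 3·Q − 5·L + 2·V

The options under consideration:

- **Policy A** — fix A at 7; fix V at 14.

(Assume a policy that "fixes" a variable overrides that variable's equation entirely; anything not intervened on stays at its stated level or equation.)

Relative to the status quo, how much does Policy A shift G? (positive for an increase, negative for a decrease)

-1250

Baseline:
  Q = 39
  A = 18
  L = 161 + 6·18 = 269
  V = 99 − 4·39 + 3·18 + 3·269 = 804
  G = 126 + 3·39 − 5·269 + 2·804 = 506
Policy A (A := 7, V := 14):
  Q = 39
  A = 7
  L = 161 + 6·7 = 203
  V = 14
  G = 126 + 3·39 − 5·203 + 2·14 = -744
Change in G: -744 − 506 = -1250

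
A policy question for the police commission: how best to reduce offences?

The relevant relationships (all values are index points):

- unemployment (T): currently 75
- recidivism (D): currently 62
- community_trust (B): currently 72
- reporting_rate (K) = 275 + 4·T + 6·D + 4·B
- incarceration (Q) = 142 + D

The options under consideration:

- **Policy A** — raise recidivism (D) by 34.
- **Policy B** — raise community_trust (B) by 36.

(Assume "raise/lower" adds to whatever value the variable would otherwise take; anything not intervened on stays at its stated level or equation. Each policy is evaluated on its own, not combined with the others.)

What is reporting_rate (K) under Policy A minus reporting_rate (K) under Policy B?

60

Policy A (D + 34):
  T = 75
  D = 62 + 34 = 96
  B = 72
  K = 275 + 4·75 + 6·96 + 4·72 = 1439
Policy B (B + 36):
  T = 75
  D = 62
  B = 72 + 36 = 108
  K = 275 + 4·75 + 6·62 + 4·108 = 1379
K: 1439 − 1379 = 60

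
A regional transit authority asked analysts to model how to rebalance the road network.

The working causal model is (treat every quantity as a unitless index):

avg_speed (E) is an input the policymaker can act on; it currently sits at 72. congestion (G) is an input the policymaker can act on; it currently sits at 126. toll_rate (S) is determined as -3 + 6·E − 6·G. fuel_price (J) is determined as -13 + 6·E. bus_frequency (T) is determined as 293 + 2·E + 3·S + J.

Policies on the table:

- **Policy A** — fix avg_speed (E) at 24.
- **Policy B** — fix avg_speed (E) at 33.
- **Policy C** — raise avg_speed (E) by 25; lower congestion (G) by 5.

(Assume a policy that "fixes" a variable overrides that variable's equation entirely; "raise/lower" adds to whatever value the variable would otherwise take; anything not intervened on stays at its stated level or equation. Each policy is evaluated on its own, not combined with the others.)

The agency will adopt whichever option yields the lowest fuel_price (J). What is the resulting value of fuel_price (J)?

131

Policy A (E := 24):
  E = 24
  J = -13 + 6·24 = 131
Policy B (E := 33):
  E = 33
  J = -13 + 6·33 = 185
Policy C (E + 25, G − 5):
  E = 72 + 25 = 97
  J = -13 + 6·97 = 569
Comparing — Policy A: J=131, Policy B: J=185, Policy C: J=569. Lowest is 131 (Policy A).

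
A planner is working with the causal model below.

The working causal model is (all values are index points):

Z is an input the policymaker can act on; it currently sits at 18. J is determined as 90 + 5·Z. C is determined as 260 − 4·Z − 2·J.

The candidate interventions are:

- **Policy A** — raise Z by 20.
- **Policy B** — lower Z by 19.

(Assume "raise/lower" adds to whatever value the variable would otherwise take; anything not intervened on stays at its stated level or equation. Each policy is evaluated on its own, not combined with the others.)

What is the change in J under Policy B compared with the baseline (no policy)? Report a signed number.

Baseline:
  Z = 18
  J = 90 + 5·18 = 180
Policy B (Z − 19):
  Z = 18 − 19 = -1
  J = 90 + 5·(-1) = 85
Change in J: 85 − 180 = -95

-95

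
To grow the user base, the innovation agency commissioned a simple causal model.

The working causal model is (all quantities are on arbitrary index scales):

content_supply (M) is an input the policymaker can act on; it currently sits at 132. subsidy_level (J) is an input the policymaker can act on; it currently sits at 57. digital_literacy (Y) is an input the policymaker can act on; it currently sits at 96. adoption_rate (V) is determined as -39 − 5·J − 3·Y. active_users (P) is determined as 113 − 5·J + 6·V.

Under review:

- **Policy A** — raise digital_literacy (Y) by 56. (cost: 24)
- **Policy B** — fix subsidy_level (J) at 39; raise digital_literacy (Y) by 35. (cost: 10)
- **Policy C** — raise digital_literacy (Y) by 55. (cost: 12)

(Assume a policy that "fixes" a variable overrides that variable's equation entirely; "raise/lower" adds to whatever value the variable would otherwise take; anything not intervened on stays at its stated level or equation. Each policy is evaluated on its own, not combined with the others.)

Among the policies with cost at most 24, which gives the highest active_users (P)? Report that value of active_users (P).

Policy A (Y + 56):
  J = 57
  Y = 96 + 56 = 152
  V = -39 − 5·57 − 3·152 = -780
  P = 113 − 5·57 + 6·(-780) = -4852
Policy B (J := 39, Y + 35):
  J = 39
  Y = 96 + 35 = 131
  V = -39 − 5·39 − 3·131 = -627
  P = 113 − 5·39 + 6·(-627) = -3844
Policy C (Y + 55):
  J = 57
  Y = 96 + 55 = 151
  V = -39 − 5·57 − 3·151 = -777
  P = 113 − 5·57 + 6·(-777) = -4834
Comparing — Policy A: P=-4852, Policy B: P=-3844, Policy C: P=-4834. Highest is -3844 (Policy B).

-3844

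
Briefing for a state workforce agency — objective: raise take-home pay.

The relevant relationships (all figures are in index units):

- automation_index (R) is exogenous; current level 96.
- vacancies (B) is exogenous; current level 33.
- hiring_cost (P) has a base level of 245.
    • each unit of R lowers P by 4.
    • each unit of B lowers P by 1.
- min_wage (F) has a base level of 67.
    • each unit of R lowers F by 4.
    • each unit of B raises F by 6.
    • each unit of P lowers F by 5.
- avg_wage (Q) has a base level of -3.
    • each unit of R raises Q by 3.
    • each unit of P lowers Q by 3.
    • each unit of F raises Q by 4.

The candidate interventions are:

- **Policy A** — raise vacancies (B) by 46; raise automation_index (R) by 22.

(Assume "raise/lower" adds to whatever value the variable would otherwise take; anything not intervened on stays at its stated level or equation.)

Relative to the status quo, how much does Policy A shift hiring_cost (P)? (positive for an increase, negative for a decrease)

Baseline:
  R = 96
  B = 33
  P = 245 − 4·96 − 33 = -172
Policy A (B + 46, R + 22):
  R = 96 + 22 = 118
  B = 33 + 46 = 79
  P = 245 − 4·118 − 79 = -306
Change in P: -306 − (-172) = -134

-134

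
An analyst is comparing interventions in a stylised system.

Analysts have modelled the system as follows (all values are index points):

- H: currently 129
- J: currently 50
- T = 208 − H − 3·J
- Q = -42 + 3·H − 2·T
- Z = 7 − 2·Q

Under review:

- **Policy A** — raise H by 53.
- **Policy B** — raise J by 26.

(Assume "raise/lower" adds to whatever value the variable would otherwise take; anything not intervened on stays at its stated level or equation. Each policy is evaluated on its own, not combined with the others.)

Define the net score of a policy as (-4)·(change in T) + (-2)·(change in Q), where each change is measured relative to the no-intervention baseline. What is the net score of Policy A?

Baseline:
  H = 129
  J = 50
  T = 208 − 129 − 3·50 = -71
  Q = -42 + 3·129 − 2·(-71) = 487
Policy A (H + 53):
  H = 129 + 53 = 182
  J = 50
  T = 208 − 182 − 3·50 = -124
  Q = -42 + 3·182 − 2·(-124) = 752
ΔT = -124 − (-71) = -53; ΔQ = 752 − 487 = 265
Score = (-4)·(-53) + (-2)·265 = -318

-318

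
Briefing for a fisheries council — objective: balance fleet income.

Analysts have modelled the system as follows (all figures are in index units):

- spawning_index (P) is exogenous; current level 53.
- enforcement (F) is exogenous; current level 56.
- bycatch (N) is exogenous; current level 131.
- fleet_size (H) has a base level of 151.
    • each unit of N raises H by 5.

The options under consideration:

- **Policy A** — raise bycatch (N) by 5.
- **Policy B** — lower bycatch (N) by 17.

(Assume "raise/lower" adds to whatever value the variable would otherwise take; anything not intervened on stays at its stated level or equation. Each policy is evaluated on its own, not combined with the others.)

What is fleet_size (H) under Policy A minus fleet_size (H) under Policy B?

110

Policy A (N + 5):
  N = 131 + 5 = 136
  H = 151 + 5·136 = 831
Policy B (N − 17):
  N = 131 − 17 = 114
  H = 151 + 5·114 = 721
H: 831 − 721 = 110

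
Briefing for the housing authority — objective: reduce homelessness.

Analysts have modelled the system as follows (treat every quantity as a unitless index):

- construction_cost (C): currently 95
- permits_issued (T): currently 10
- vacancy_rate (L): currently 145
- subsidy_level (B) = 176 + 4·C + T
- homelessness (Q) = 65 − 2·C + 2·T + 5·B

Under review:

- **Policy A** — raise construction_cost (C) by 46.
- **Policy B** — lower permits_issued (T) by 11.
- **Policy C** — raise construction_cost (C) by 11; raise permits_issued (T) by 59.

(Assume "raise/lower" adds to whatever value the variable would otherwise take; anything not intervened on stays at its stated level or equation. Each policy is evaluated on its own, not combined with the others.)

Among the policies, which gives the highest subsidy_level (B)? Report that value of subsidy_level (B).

750

Policy A (C + 46):
  C = 95 + 46 = 141
  T = 10
  B = 176 + 4·141 + 10 = 750
Policy B (T − 11):
  C = 95
  T = 10 − 11 = -1
  B = 176 + 4·95 + (-1) = 555
Policy C (C + 11, T + 59):
  C = 95 + 11 = 106
  T = 10 + 59 = 69
  B = 176 + 4·106 + 69 = 669
Comparing — Policy A: B=750, Policy B: B=555, Policy C: B=669. Highest is 750 (Policy A).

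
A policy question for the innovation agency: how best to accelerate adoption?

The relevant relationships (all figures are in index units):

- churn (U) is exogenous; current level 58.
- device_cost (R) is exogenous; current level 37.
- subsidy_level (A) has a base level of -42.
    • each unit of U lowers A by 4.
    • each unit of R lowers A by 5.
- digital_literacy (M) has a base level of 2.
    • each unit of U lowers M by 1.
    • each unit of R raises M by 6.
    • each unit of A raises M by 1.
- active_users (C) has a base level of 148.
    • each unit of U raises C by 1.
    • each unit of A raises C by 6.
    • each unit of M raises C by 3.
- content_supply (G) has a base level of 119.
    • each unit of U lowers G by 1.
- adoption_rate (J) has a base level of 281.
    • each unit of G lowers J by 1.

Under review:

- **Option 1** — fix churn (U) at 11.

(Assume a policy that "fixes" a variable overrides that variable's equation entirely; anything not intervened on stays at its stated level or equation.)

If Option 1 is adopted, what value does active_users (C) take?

-1641

Option 1 (U := 11):
  U = 11
  R = 37
  A = -42 − 4·11 − 5·37 = -271
  M = 2 − 11 + 6·37 + (-271) = -58
  C = 148 + 11 + 6·(-271) + 3·(-58) = -1641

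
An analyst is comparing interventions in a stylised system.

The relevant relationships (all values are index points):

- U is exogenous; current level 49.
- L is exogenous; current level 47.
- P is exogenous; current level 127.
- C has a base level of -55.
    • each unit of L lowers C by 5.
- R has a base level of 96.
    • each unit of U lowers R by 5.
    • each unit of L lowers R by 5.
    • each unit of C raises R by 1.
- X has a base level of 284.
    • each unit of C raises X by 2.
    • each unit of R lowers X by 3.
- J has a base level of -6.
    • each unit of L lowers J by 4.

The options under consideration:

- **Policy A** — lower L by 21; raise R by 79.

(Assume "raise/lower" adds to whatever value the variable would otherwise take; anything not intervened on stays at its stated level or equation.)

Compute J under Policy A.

-110

Policy A (L − 21, R + 79):
  L = 47 − 21 = 26
  J = -6 − 4·26 = -110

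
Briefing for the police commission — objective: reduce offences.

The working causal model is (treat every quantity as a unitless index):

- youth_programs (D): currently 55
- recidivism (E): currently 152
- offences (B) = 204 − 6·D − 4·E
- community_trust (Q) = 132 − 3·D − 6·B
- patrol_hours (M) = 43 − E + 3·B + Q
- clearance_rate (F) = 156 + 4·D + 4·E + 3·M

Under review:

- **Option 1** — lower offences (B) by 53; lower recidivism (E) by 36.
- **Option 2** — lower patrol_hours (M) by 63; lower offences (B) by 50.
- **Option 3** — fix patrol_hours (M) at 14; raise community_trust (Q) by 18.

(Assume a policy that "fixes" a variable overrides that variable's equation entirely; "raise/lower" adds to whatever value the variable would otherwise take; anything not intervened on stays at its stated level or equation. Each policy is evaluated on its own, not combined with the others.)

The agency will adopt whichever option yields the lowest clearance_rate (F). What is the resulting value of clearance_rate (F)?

Option 1 (B − 53, E − 36):
  D = 55
  E = 152 − 36 = 116
  B = 204 − 6·55 − 4·116 (−53 from intervention) = -643
  Q = 132 − 3·55 − 6·(-643) = 3825
  M = 43 − 116 + 3·(-643) + 3825 = 1823
  F = 156 + 4·55 + 4·116 + 3·1823 = 6309
Option 2 (M − 63, B − 50):
  D = 55
  E = 152
  B = 204 − 6·55 − 4·152 (−50 from intervention) = -784
  Q = 132 − 3·55 − 6·(-784) = 4671
  M = 43 − 152 + 3·(-784) + 4671 (−63 from intervention) = 2147
  F = 156 + 4·55 + 4·152 + 3·2147 = 7425
Option 3 (M := 14, Q + 18):
  D = 55
  E = 152
  B = 204 − 6·55 − 4·152 = -734
  Q = 132 − 3·55 − 6·(-734) (+18 from intervention) = 4389
  M = 14
  F = 156 + 4·55 + 4·152 + 3·14 = 1026
Comparing — Option 1: F=6309, Option 2: F=7425, Option 3: F=1026. Lowest is 1026 (Option 3).

1026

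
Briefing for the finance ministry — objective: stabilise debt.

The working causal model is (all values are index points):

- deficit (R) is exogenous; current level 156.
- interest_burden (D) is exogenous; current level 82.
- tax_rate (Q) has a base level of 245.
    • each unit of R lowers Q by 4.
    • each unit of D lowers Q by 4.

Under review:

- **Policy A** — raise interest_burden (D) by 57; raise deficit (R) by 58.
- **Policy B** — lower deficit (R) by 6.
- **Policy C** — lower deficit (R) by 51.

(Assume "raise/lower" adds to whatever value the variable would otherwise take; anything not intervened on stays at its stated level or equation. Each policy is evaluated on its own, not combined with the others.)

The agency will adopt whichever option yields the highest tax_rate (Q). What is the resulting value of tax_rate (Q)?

-503

Policy A (D + 57, R + 58):
  R = 156 + 58 = 214
  D = 82 + 57 = 139
  Q = 245 − 4·214 − 4·139 = -1167
Policy B (R − 6):
  R = 156 − 6 = 150
  D = 82
  Q = 245 − 4·150 − 4·82 = -683
Policy C (R − 51):
  R = 156 − 51 = 105
  D = 82
  Q = 245 − 4·105 − 4·82 = -503
Comparing — Policy A: Q=-1167, Policy B: Q=-683, Policy C: Q=-503. Highest is -503 (Policy C).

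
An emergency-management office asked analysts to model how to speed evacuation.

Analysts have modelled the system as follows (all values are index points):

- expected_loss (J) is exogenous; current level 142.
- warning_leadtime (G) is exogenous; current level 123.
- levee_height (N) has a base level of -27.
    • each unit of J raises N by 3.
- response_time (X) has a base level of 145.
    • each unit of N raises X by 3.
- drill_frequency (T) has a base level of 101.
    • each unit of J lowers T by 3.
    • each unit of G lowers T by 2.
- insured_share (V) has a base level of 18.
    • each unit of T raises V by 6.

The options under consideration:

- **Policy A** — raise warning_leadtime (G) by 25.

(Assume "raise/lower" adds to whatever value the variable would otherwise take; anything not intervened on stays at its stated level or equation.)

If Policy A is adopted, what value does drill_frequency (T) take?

-621

Policy A (G + 25):
  J = 142
  G = 123 + 25 = 148
  T = 101 − 3·142 − 2·148 = -621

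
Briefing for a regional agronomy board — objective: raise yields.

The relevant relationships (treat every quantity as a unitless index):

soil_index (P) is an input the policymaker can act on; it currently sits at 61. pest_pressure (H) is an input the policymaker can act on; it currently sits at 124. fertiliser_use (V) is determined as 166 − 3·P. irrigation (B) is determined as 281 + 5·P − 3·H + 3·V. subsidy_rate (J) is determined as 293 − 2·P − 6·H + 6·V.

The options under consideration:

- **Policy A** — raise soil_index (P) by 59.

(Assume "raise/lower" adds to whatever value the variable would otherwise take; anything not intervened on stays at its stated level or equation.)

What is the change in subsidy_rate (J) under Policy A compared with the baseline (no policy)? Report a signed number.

Baseline:
  P = 61
  H = 124
  V = 166 − 3·61 = -17
  J = 293 − 2·61 − 6·124 + 6·(-17) = -675
Policy A (P + 59):
  P = 61 + 59 = 120
  H = 124
  V = 166 − 3·120 = -194
  J = 293 − 2·120 − 6·124 + 6·(-194) = -1855
Change in J: -1855 − (-675) = -1180

-1180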